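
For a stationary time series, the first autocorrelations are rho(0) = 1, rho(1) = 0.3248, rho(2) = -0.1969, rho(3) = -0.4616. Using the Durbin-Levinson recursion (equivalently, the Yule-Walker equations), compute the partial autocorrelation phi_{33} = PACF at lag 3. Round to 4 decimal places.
\phi_{33} = -0.3360

The PACF at lag k is phi_{kk}, the last component of the solution
to the Yule-Walker system G_k phi = r_k where
  (G_k)_{ij} = rho(|i - j|), (r_k)_i = rho(i), i,j = 1..k.
Equivalently, Durbin-Levinson gives phi_{kk} iteratively:
  phi_{11} = rho(1)
  phi_{kk} = [rho(k) - sum_{j=1..k-1} phi_{k-1,j} rho(k-j)]
            / [1 - sum_{j=1..k-1} phi_{k-1,j} rho(j)],
  phi_{k,j} = phi_{k-1,j} - phi_{kk} phi_{k-1,k-j},  j = 1..k-1.
Step k = 1:
  phi_11 = rho(1) = 0.3248.
Step k = 2:
  phi_22 = [rho(2) - phi_11 rho(1)] / [1 - phi_11 rho(1)] = [-0.1969 - (0.3248)(0.3248)] / [1 - (0.3248)(0.3248)]
         = -0.30239504 / 0.89450496 = -0.338059.
  Update: phi_21 = phi_11 - phi_22 phi_11 = 0.3248 - (-0.338059)(0.3248) = 0.434601.
Step k = 3:
  phi_33 = [rho(3) - phi_21 rho(2) - phi_22 rho(1)] / [1 - phi_21 rho(1) - phi_22 rho(2)]
    numerator   = -0.4616 - (0.434601)(-0.1969) - (-0.338059)(0.3248) = -0.26622557
    denominator = 1 - (0.434601)(0.3248) - (-0.338059)(-0.1969) = 0.79227773
  phi_33 = -0.26622557 / 0.79227773 = -0.336.
Therefore phi_{33} = -0.3360.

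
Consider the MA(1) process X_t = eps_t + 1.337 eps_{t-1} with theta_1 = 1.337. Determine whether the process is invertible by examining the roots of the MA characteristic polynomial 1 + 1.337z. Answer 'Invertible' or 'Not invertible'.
\text{Not invertible}

The MA(q) characteristic polynomial is P(z) = 1 + 1.337z.
Invertibility requires all roots to lie outside the unit circle, i.e. |z| > 1 for every root.
This is linear in z: 1 + (1.337) z = 0  =>  z = -1/(1.337) = -0.747943,  |z| = 0.747943.
Moduli of all roots: 0.7479.
All moduli strictly greater than 1? No.
Verdict: Not invertible.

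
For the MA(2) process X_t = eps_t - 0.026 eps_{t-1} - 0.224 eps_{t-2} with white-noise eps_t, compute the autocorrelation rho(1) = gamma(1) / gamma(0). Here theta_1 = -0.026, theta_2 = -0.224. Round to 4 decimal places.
\rho(1) = -0.0192

For an MA(q) process with theta_0 = 1, the autocovariance is
  gamma(k) = sigma^2 * sum_{i=0..q-k} theta_i * theta_{i+k},
and rho(k) = gamma(k) / gamma(0). Sigma^2 cancels.
  numerator   = (1)*(-0.026) + (-0.026)*(-0.224) = -0.020176.
  denominator = (1)^2 + (-0.026)^2 + (-0.224)^2 = 1.050852.
  rho(1) = -0.020176 / 1.050852 = -0.0192.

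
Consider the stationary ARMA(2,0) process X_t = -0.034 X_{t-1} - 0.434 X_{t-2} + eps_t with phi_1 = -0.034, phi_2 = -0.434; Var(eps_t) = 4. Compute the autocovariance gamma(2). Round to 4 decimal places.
\gamma(2) = -2.1361

Multiply the model equation by X_{t-k} and take expectations. With theta_0 = psi_0 = 1 and psi_j the MA(infinity) weights, this gives
  gamma(k) - sum_i phi_i gamma(k-i) = c_k,
  c_k = sigma^2 * sum_{j=k..q} theta_j psi_{j-k}   (c_k = 0 for k > q),
using gamma(-m) = gamma(m).
Pure AR (q = 0): c_0 = sigma^2 = 4, c_k = 0 for k >= 1.
Equations for k = 0, 1, 2 (AR order 2, c_2 = 0):
  (E0) gamma(0) = phi_1 gamma(1) + phi_2 gamma(2) + c_0
  (E1) gamma(1) = phi_1 gamma(0) + phi_2 gamma(1) + c_1
  (E2) gamma(2) = phi_1 gamma(1) + phi_2 gamma(0)
From (E1): gamma(1) = A gamma(0) + B with
  A = phi_1 / (1 - phi_2) = -0.034 / 1.434 = -0.02371,   B = c_1 / (1 - phi_2) = 0 / 1.434 = 0.
Insert (E2) into (E0): gamma(0) (1 - phi_2^2) = phi_1 (1 + phi_2) gamma(1) + c_0.
  phi_1 (1 + phi_2) = (-0.034)(0.566) = -0.019244,   1 - phi_2^2 = 0.811644.
Replace gamma(1) by A gamma(0) + B and collect gamma(0):
  gamma(0) [0.811644 - (-0.019244)(-0.02371)] = c_0 = 4
  gamma(0) * 0.811188 = 4
  gamma(0) = 4 / 0.811188 = 4.931041.
  gamma(1) = A gamma(0) = (-0.02371)(4.931041) = -0.116915.
  gamma(2) = phi_1 gamma(1) + phi_2 gamma(0) = (-0.034)(-0.116915) + (-0.434)(4.931041) = -2.136097.
Therefore gamma(2) = -2.1361 (to 4 decimal places).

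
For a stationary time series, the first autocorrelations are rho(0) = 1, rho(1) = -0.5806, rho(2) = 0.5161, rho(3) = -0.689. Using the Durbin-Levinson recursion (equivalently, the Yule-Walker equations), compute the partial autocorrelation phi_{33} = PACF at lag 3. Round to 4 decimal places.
\phi_{33} = -0.5101

The PACF at lag k is phi_{kk}, the last component of the solution
to the Yule-Walker system G_k phi = r_k where
  (G_k)_{ij} = rho(|i - j|), (r_k)_i = rho(i), i,j = 1..k.
Equivalently, Durbin-Levinson gives phi_{kk} iteratively:
  phi_{11} = rho(1)
  phi_{kk} = [rho(k) - sum_{j=1..k-1} phi_{k-1,j} rho(k-j)]
            / [1 - sum_{j=1..k-1} phi_{k-1,j} rho(j)],
  phi_{k,j} = phi_{k-1,j} - phi_{kk} phi_{k-1,k-j},  j = 1..k-1.
Step k = 1:
  phi_11 = rho(1) = -0.5806.
Step k = 2:
  phi_22 = [rho(2) - phi_11 rho(1)] / [1 - phi_11 rho(1)] = [0.5161 - (-0.5806)(-0.5806)] / [1 - (-0.5806)(-0.5806)]
         = 0.17900364 / 0.66290364 = 0.27003.
  Update: phi_21 = phi_11 - phi_22 phi_11 = -0.5806 - (0.27003)(-0.5806) = -0.423821.
Step k = 3:
  phi_33 = [rho(3) - phi_21 rho(2) - phi_22 rho(1)] / [1 - phi_21 rho(1) - phi_22 rho(2)]
    numerator   = -0.689 - (-0.423821)(0.5161) - (0.27003)(-0.5806) = -0.31348688
    denominator = 1 - (-0.423821)(-0.5806) - (0.27003)(0.5161) = 0.61456735
  phi_33 = -0.31348688 / 0.61456735 = -0.5101.
Therefore phi_{33} = -0.5101.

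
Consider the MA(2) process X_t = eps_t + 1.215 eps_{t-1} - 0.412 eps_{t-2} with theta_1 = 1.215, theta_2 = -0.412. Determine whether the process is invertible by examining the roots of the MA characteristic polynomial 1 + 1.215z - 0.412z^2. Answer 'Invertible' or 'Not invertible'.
\text{Not invertible}

The MA(q) characteristic polynomial is P(z) = 1 + 1.215z - 0.412z^2.
Invertibility requires all roots to lie outside the unit circle, i.e. |z| > 1 for every root.
Set 1 + (1.215) z + (-0.412) z^2 = 0, i.e. a z^2 + b z + c = 0 with a = -0.412, b = 1.215, c = 1.
Discriminant D = b^2 - 4ac = (1.215)^2 - 4*(-0.412)*1 = 1.476225 - (-1.648) = 3.124225.
D >= 0, so the roots are real: z = (-b +/- sqrt(D)) / (2a) = (-1.215 +/- 1.767548) / (-0.824).
  z_1 = (-1.215 + 1.767548) / (-0.824) = -0.6706,   |z_1| = 0.6706.
  z_2 = (-1.215 - 1.767548) / (-0.824) = 3.6196,   |z_2| = 3.6196.
Moduli of all roots: 0.6706, 3.6196.
All moduli strictly greater than 1? No.
Verdict: Not invertible.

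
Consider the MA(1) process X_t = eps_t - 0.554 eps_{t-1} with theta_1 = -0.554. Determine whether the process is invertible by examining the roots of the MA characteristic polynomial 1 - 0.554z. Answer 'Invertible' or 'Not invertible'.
\text{Invertible}

The MA(q) characteristic polynomial is P(z) = 1 - 0.554z.
Invertibility requires all roots to lie outside the unit circle, i.e. |z| > 1 for every root.
This is linear in z: 1 + (-0.554) z = 0  =>  z = -1/(-0.554) = 1.805054,  |z| = 1.805054.
Moduli of all roots: 1.8051.
All moduli strictly greater than 1? Yes.
Verdict: Invertible.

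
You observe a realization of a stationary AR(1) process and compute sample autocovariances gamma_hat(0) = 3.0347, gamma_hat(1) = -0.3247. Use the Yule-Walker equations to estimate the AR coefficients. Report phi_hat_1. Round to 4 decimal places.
\hat\phi_{1} = -0.1070

The Yule-Walker equations for an AR(p) process read, in matrix form,
  Gamma_p phi = r_p,   with   (Gamma_p)_{ij} = gamma(|i - j|),
                       (r_p)_i = gamma(i),   i,j = 1..p.
Substitute the sample gammas (Toeplitz matrix and right-hand side of size 1):
  Gamma_p = [[3.0347]]
  r_p     = [-0.3247]
With p = 1 this is the single equation gamma(0) phi_1 = gamma(1):
  phi_hat_1 = gamma(1) / gamma(0) = -0.3247 / 3.0347 = -0.1070.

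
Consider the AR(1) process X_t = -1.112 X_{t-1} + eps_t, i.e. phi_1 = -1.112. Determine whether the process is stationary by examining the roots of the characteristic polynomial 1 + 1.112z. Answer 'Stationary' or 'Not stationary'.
\text{Not stationary}

The AR(p) characteristic polynomial is P(z) = 1 + 1.112z.
Stationarity requires all roots to lie outside the unit circle, i.e. |z| > 1 for every root.
This is linear in z: 1 + (1.112) z = 0  =>  z = -1/(1.112) = -0.899281,  |z| = 0.899281.
Moduli of all roots: 0.8993.
All moduli strictly greater than 1? No.
Verdict: Not stationary.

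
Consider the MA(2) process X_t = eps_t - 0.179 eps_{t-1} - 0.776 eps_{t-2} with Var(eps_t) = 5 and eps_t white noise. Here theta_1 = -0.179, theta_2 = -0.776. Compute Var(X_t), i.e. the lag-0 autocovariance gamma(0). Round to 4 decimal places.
\gamma(0) = 8.1711

For an MA(q) process X_t = eps_t + sum_i theta_i eps_{t-i} with
Var(eps_t) = sigma^2, the variance is
  gamma(0) = sigma^2 * (1 + sum_i theta_i^2).
  sum_i theta_i^2 = (-0.179)^2 + (-0.776)^2 = 0.032041 + 0.602176 = 0.634217.
  gamma(0) = 5 * (1 + 0.634217) = 5 * 1.634217 = 8.171085, which rounds to 8.1711.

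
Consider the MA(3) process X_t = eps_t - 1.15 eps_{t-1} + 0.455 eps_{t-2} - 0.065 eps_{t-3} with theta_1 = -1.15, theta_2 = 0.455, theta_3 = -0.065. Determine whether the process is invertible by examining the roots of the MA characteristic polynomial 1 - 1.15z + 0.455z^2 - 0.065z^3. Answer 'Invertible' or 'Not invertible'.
\text{Invertible}

The MA(q) characteristic polynomial is P(z) = 1 - 1.15z + 0.455z^2 - 0.065z^3.
Invertibility requires all roots to lie outside the unit circle, i.e. |z| > 1 for every root.
Degree 3: look for a simple real root z0 first, then factor out (1 - z/z0) and solve the remaining quadratic.
Testing z0 = 2: P(2) = 1 + (-1.15)(2) + (0.455)(2)^2 + (-0.065)(2)^3
  = 1 + (-2.3) + (1.82) + (-0.52) = 0.  So z_0 = 2 is a root, |z_0| = 2.
Divide out the factor (1 - 0.5 z) = (1 - z/z0) (since 1/z0 = 0.5):
  P(z) = (1 - 0.5 z)(1 + (-0.65) z + (0.13) z^2)
  [check: z-coef -0.65 - (0.5) = -1.15; z^2-coef 0.13 - (0.5)(-0.65) = 0.455; z^3-coef -(0.5)(0.13) = -0.065.]
Remaining roots from the quadratic factor 1 + (-0.65) z + (0.13) z^2:
  Set 1 + (-0.65) z + (0.13) z^2 = 0, i.e. a z^2 + b z + c = 0 with a = 0.13, b = -0.65, c = 1.
  Discriminant D = b^2 - 4ac = (-0.65)^2 - 4*(0.13)*1 = 0.4225 - (0.52) = -0.0975.
  D < 0, so the roots are the complex-conjugate pair z = (-b +/- i sqrt(-D)) / (2a) = 2.5 +/- 1.201i.
  For a conjugate pair |z|^2 = z * conj(z) = (product of roots) = c/a = 1/(0.13) = 7.692308, so |z| = sqrt(7.692308) = 2.7735 for both roots.
Moduli of all roots: 2.0000, 2.7735, 2.7735.
All moduli strictly greater than 1? Yes.
Verdict: Invertible.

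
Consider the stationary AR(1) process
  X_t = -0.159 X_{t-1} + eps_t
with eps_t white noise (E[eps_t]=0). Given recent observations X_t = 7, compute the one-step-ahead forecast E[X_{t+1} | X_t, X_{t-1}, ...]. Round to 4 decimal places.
E[X_{t+1} \mid \mathcal F_t] = -1.1130

For an AR(p) model X_t = c + sum_i phi_i X_{t-i} + eps_t, the
one-step-ahead conditional mean is
  E[X_{t+1} | X_t, ...] = c + sum_i phi_i X_{t+1-i}.
Substitute known values:
  E[X_{t+1} | ...] = (-0.159) * (7)
                   = -1.1130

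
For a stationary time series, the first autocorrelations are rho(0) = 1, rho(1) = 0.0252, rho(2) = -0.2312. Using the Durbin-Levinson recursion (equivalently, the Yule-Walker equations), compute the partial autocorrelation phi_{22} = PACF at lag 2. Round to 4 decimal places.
\phi_{22} = -0.2320

The PACF at lag k is phi_{kk}, the last component of the solution
to the Yule-Walker system G_k phi = r_k where
  (G_k)_{ij} = rho(|i - j|), (r_k)_i = rho(i), i,j = 1..k.
Equivalently, Durbin-Levinson gives phi_{kk} iteratively:
  phi_{11} = rho(1)
  phi_{kk} = [rho(k) - sum_{j=1..k-1} phi_{k-1,j} rho(k-j)]
            / [1 - sum_{j=1..k-1} phi_{k-1,j} rho(j)],
  phi_{k,j} = phi_{k-1,j} - phi_{kk} phi_{k-1,k-j},  j = 1..k-1.
Step k = 1:
  phi_11 = rho(1) = 0.0252.
Step k = 2:
  phi_22 = [rho(2) - phi_11 rho(1)] / [1 - phi_11 rho(1)] = [-0.2312 - (0.0252)(0.0252)] / [1 - (0.0252)(0.0252)]
         = -0.23183504 / 0.99936496 = -0.232.
Therefore phi_{22} = -0.2320.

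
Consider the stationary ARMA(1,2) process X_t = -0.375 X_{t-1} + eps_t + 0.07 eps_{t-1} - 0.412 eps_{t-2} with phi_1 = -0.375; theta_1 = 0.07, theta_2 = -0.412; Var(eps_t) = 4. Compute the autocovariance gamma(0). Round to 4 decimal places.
\gamma(0) = 4.7844

Multiply the model equation by X_{t-k} and take expectations. With theta_0 = psi_0 = 1 and psi_j the MA(infinity) weights, this gives
  gamma(k) - sum_i phi_i gamma(k-i) = c_k,
  c_k = sigma^2 * sum_{j=k..q} theta_j psi_{j-k}   (c_k = 0 for k > q),
using gamma(-m) = gamma(m).
psi-weights needed (psi_j = theta_j + sum_i phi_i psi_{j-i}):
  psi_1 = theta_1 + phi_1 = 0.07 + (-0.375) = -0.305
  psi_2 = theta_2 + phi_1 psi_1 = -0.412 + (-0.375)(-0.305) = -0.297625
Right-hand sides:
  c_0 = sigma^2 (1 + theta_1 psi_1 + theta_2 psi_2) = 4 * (1 + (0.07)(-0.305) + (-0.412)(-0.297625)) = 4 * 1.101271 = 4.405086
  c_1 = sigma^2 (theta_1 + theta_2 psi_1) = 4 * (0.07 + (-0.412)(-0.305)) = 0.78264
  c_2 = sigma^2 theta_2 = 4 * (-0.412) = -1.648
Equations for k = 0 and k = 1 (AR order 1):
  gamma(0) = phi_1 gamma(1) + c_0
  gamma(1) = phi_1 gamma(0) + c_1
Substituting the second into the first: gamma(0) (1 - phi_1^2) = c_0 + phi_1 c_1, so
  gamma(0) = (c_0 + phi_1 c_1) / (1 - phi_1^2) = (4.405086 + (-0.375)(0.78264)) / (1 - (-0.375)^2) = 4.111596 / 0.859375 = 4.784403.
Therefore gamma(0) = 4.7844 (to 4 decimal places).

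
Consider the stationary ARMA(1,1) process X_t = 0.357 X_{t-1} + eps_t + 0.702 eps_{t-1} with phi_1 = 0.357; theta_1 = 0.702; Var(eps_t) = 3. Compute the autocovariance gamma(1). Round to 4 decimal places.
\gamma(1) = 4.5535

Multiply the model equation by X_{t-k} and take expectations. With theta_0 = psi_0 = 1 and psi_j the MA(infinity) weights, this gives
  gamma(k) - sum_i phi_i gamma(k-i) = c_k,
  c_k = sigma^2 * sum_{j=k..q} theta_j psi_{j-k}   (c_k = 0 for k > q),
using gamma(-m) = gamma(m).
psi-weights needed (psi_j = theta_j + sum_i phi_i psi_{j-i}):
  psi_1 = theta_1 + phi_1 = 0.702 + (0.357) = 1.059
Right-hand sides:
  c_0 = sigma^2 (1 + theta_1 psi_1) = 3 * (1 + (0.702)(1.059)) = 3 * 1.743418 = 5.230254
  c_1 = sigma^2 theta_1 = 3 * (0.702) = 2.106
  c_2 = 0
Equations for k = 0 and k = 1 (AR order 1):
  gamma(0) = phi_1 gamma(1) + c_0
  gamma(1) = phi_1 gamma(0) + c_1
Substituting the second into the first: gamma(0) (1 - phi_1^2) = c_0 + phi_1 c_1, so
  gamma(0) = (c_0 + phi_1 c_1) / (1 - phi_1^2) = (5.230254 + (0.357)(2.106)) / (1 - (0.357)^2) = 5.982096 / 0.872551 = 6.85587.
  gamma(1) = phi_1 gamma(0) + c_1 = (0.357)(6.85587) + (2.106) = 4.553545.
Therefore gamma(1) = 4.5535 (to 4 decimal places).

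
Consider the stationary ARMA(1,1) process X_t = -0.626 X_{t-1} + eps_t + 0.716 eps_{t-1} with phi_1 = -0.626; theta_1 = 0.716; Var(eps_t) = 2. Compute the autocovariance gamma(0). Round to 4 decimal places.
\gamma(0) = 2.0266

Multiply the model equation by X_{t-k} and take expectations. With theta_0 = psi_0 = 1 and psi_j the MA(infinity) weights, this gives
  gamma(k) - sum_i phi_i gamma(k-i) = c_k,
  c_k = sigma^2 * sum_{j=k..q} theta_j psi_{j-k}   (c_k = 0 for k > q),
using gamma(-m) = gamma(m).
psi-weights needed (psi_j = theta_j + sum_i phi_i psi_{j-i}):
  psi_1 = theta_1 + phi_1 = 0.716 + (-0.626) = 0.09
Right-hand sides:
  c_0 = sigma^2 (1 + theta_1 psi_1) = 2 * (1 + (0.716)(0.09)) = 2 * 1.06444 = 2.12888
  c_1 = sigma^2 theta_1 = 2 * (0.716) = 1.432
  c_2 = 0
Equations for k = 0 and k = 1 (AR order 1):
  gamma(0) = phi_1 gamma(1) + c_0
  gamma(1) = phi_1 gamma(0) + c_1
Substituting the second into the first: gamma(0) (1 - phi_1^2) = c_0 + phi_1 c_1, so
  gamma(0) = (c_0 + phi_1 c_1) / (1 - phi_1^2) = (2.12888 + (-0.626)(1.432)) / (1 - (-0.626)^2) = 1.232448 / 0.608124 = 2.026639.
Therefore gamma(0) = 2.0266 (to 4 decimal places).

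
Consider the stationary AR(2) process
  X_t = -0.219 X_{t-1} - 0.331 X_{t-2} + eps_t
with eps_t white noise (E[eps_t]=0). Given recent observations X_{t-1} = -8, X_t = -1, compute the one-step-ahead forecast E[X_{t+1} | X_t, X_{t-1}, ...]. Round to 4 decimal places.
E[X_{t+1} \mid \mathcal F_t] = 2.8670

For an AR(p) model X_t = c + sum_i phi_i X_{t-i} + eps_t, the
one-step-ahead conditional mean is
  E[X_{t+1} | X_t, ...] = c + sum_i phi_i X_{t+1-i}.
Substitute known values:
  E[X_{t+1} | ...] = (-0.219) * (-1) + (-0.331) * (-8)
                   = 2.8670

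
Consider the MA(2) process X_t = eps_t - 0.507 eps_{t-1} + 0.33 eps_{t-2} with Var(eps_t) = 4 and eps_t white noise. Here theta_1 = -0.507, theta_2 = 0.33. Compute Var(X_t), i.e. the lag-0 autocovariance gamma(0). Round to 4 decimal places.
\gamma(0) = 5.4638

For an MA(q) process X_t = eps_t + sum_i theta_i eps_{t-i} with
Var(eps_t) = sigma^2, the variance is
  gamma(0) = sigma^2 * (1 + sum_i theta_i^2).
  sum_i theta_i^2 = (-0.507)^2 + (0.33)^2 = 0.257049 + 0.1089 = 0.365949.
  gamma(0) = 4 * (1 + 0.365949) = 4 * 1.365949 = 5.463796, which rounds to 5.4638.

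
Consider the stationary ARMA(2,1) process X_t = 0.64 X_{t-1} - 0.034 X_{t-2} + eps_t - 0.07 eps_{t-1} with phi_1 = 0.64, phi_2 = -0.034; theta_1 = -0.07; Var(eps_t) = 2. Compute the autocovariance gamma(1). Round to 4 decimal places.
\gamma(1) = 1.7094

Multiply the model equation by X_{t-k} and take expectations. With theta_0 = psi_0 = 1 and psi_j the MA(infinity) weights, this gives
  gamma(k) - sum_i phi_i gamma(k-i) = c_k,
  c_k = sigma^2 * sum_{j=k..q} theta_j psi_{j-k}   (c_k = 0 for k > q),
using gamma(-m) = gamma(m).
psi-weights needed (psi_j = theta_j + sum_i phi_i psi_{j-i}):
  psi_1 = theta_1 + phi_1 = -0.07 + (0.64) = 0.57
Right-hand sides:
  c_0 = sigma^2 (1 + theta_1 psi_1) = 2 * (1 + (-0.07)(0.57)) = 2 * 0.9601 = 1.9202
  c_1 = sigma^2 theta_1 = 2 * (-0.07) = -0.14
  c_2 = 0
Equations for k = 0, 1, 2 (AR order 2, c_2 = 0):
  (E0) gamma(0) = phi_1 gamma(1) + phi_2 gamma(2) + c_0
  (E1) gamma(1) = phi_1 gamma(0) + phi_2 gamma(1) + c_1
  (E2) gamma(2) = phi_1 gamma(1) + phi_2 gamma(0)
From (E1): gamma(1) = A gamma(0) + B with
  A = phi_1 / (1 - phi_2) = 0.64 / 1.034 = 0.618956,   B = c_1 / (1 - phi_2) = -0.14 / 1.034 = -0.135397.
Insert (E2) into (E0): gamma(0) (1 - phi_2^2) = phi_1 (1 + phi_2) gamma(1) + c_0.
  phi_1 (1 + phi_2) = (0.64)(0.966) = 0.61824,   1 - phi_2^2 = 0.998844.
Replace gamma(1) by A gamma(0) + B and collect gamma(0):
  gamma(0) [0.998844 - (0.61824)(0.618956)] = (0.61824)(-0.135397) + 1.9202
  gamma(0) * 0.616181 = 1.836492
  gamma(0) = 1.836492 / 0.616181 = 2.980443.
  gamma(1) = A gamma(0) + B = (0.618956)(2.980443) + (-0.135397) = 1.709365.
Therefore gamma(1) = 1.7094 (to 4 decimal places).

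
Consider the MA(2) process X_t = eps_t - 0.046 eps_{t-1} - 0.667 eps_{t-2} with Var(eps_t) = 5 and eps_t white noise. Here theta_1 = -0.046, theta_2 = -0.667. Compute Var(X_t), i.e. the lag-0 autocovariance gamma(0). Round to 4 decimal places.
\gamma(0) = 7.2350

For an MA(q) process X_t = eps_t + sum_i theta_i eps_{t-i} with
Var(eps_t) = sigma^2, the variance is
  gamma(0) = sigma^2 * (1 + sum_i theta_i^2).
  sum_i theta_i^2 = (-0.046)^2 + (-0.667)^2 = 0.002116 + 0.444889 = 0.447005.
  gamma(0) = 5 * (1 + 0.447005) = 5 * 1.447005 = 7.235025, which rounds to 7.2350.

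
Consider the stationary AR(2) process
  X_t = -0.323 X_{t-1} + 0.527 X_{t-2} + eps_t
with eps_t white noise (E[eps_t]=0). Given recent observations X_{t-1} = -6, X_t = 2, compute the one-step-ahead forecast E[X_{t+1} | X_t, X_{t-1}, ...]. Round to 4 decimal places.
E[X_{t+1} \mid \mathcal F_t] = -3.8080

For an AR(p) model X_t = c + sum_i phi_i X_{t-i} + eps_t, the
one-step-ahead conditional mean is
  E[X_{t+1} | X_t, ...] = c + sum_i phi_i X_{t+1-i}.
Substitute known values:
  E[X_{t+1} | ...] = (-0.323) * (2) + (0.527) * (-6)
                   = -3.8080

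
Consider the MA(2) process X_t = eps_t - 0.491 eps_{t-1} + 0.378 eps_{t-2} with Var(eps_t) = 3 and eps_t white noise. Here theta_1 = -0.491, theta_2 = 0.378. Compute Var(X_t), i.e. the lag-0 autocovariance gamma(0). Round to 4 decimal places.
\gamma(0) = 4.1519

For an MA(q) process X_t = eps_t + sum_i theta_i eps_{t-i} with
Var(eps_t) = sigma^2, the variance is
  gamma(0) = sigma^2 * (1 + sum_i theta_i^2).
  sum_i theta_i^2 = (-0.491)^2 + (0.378)^2 = 0.241081 + 0.142884 = 0.383965.
  gamma(0) = 3 * (1 + 0.383965) = 3 * 1.383965 = 4.151895, which rounds to 4.1519.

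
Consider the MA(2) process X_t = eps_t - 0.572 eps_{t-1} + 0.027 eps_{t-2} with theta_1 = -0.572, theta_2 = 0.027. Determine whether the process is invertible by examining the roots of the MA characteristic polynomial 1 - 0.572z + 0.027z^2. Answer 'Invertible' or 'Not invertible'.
\text{Invertible}

The MA(q) characteristic polynomial is P(z) = 1 - 0.572z + 0.027z^2.
Invertibility requires all roots to lie outside the unit circle, i.e. |z| > 1 for every root.
Set 1 + (-0.572) z + (0.027) z^2 = 0, i.e. a z^2 + b z + c = 0 with a = 0.027, b = -0.572, c = 1.
Discriminant D = b^2 - 4ac = (-0.572)^2 - 4*(0.027)*1 = 0.327184 - (0.108) = 0.219184.
D >= 0, so the roots are real: z = (-b +/- sqrt(D)) / (2a) = (0.572 +/- 0.468171) / (0.054).
  z_1 = (0.572 + 0.468171) / (0.054) = 19.2624,   |z_1| = 19.2624.
  z_2 = (0.572 - 0.468171) / (0.054) = 1.9228,   |z_2| = 1.9228.
Moduli of all roots: 19.2624, 1.9228.
All moduli strictly greater than 1? Yes.
Verdict: Invertible.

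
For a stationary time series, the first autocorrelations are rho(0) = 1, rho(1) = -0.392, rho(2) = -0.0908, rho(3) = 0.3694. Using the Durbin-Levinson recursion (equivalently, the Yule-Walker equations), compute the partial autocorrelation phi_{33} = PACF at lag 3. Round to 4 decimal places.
\phi_{33} = 0.2711

The PACF at lag k is phi_{kk}, the last component of the solution
to the Yule-Walker system G_k phi = r_k where
  (G_k)_{ij} = rho(|i - j|), (r_k)_i = rho(i), i,j = 1..k.
Equivalently, Durbin-Levinson gives phi_{kk} iteratively:
  phi_{11} = rho(1)
  phi_{kk} = [rho(k) - sum_{j=1..k-1} phi_{k-1,j} rho(k-j)]
            / [1 - sum_{j=1..k-1} phi_{k-1,j} rho(j)],
  phi_{k,j} = phi_{k-1,j} - phi_{kk} phi_{k-1,k-j},  j = 1..k-1.
Step k = 1:
  phi_11 = rho(1) = -0.392.
Step k = 2:
  phi_22 = [rho(2) - phi_11 rho(1)] / [1 - phi_11 rho(1)] = [-0.0908 - (-0.392)(-0.392)] / [1 - (-0.392)(-0.392)]
         = -0.244464 / 0.846336 = -0.28885.
  Update: phi_21 = phi_11 - phi_22 phi_11 = -0.392 - (-0.28885)(-0.392) = -0.505229.
Step k = 3:
  phi_33 = [rho(3) - phi_21 rho(2) - phi_22 rho(1)] / [1 - phi_21 rho(1) - phi_22 rho(2)]
    numerator   = 0.3694 - (-0.505229)(-0.0908) - (-0.28885)(-0.392) = 0.21029607
    denominator = 1 - (-0.505229)(-0.392) - (-0.28885)(-0.0908) = 0.77572262
  phi_33 = 0.21029607 / 0.77572262 = 0.2711.
Therefore phi_{33} = 0.2711.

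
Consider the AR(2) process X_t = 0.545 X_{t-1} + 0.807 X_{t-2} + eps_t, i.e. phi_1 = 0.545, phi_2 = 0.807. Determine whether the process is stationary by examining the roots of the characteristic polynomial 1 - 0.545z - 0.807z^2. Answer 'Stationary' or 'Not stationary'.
\text{Not stationary}

The AR(p) characteristic polynomial is P(z) = 1 - 0.545z - 0.807z^2.
Stationarity requires all roots to lie outside the unit circle, i.e. |z| > 1 for every root.
Set 1 + (-0.545) z + (-0.807) z^2 = 0, i.e. a z^2 + b z + c = 0 with a = -0.807, b = -0.545, c = 1.
Discriminant D = b^2 - 4ac = (-0.545)^2 - 4*(-0.807)*1 = 0.297025 - (-3.228) = 3.525025.
D >= 0, so the roots are real: z = (-b +/- sqrt(D)) / (2a) = (0.545 +/- 1.877505) / (-1.614).
  z_1 = (0.545 + 1.877505) / (-1.614) = -1.5009,   |z_1| = 1.5009.
  z_2 = (0.545 - 1.877505) / (-1.614) = 0.8256,   |z_2| = 0.8256.
Moduli of all roots: 1.5009, 0.8256.
All moduli strictly greater than 1? No.
Verdict: Not stationary.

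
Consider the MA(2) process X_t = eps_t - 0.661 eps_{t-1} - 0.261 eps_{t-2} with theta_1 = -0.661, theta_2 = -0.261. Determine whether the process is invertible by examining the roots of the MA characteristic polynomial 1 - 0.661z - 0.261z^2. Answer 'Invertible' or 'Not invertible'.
\text{Invertible}

The MA(q) characteristic polynomial is P(z) = 1 - 0.661z - 0.261z^2.
Invertibility requires all roots to lie outside the unit circle, i.e. |z| > 1 for every root.
Set 1 + (-0.661) z + (-0.261) z^2 = 0, i.e. a z^2 + b z + c = 0 with a = -0.261, b = -0.661, c = 1.
Discriminant D = b^2 - 4ac = (-0.661)^2 - 4*(-0.261)*1 = 0.436921 - (-1.044) = 1.480921.
D >= 0, so the roots are real: z = (-b +/- sqrt(D)) / (2a) = (0.661 +/- 1.216931) / (-0.522).
  z_1 = (0.661 + 1.216931) / (-0.522) = -3.5976,   |z_1| = 3.5976.
  z_2 = (0.661 - 1.216931) / (-0.522) = 1.065,   |z_2| = 1.065.
Moduli of all roots: 3.5976, 1.0650.
All moduli strictly greater than 1? Yes.
Verdict: Invertible.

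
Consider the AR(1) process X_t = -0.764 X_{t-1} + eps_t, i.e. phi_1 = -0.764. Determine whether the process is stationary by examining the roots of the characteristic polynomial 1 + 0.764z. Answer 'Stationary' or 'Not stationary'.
\text{Stationary}

The AR(p) characteristic polynomial is P(z) = 1 + 0.764z.
Stationarity requires all roots to lie outside the unit circle, i.e. |z| > 1 for every root.
This is linear in z: 1 + (0.764) z = 0  =>  z = -1/(0.764) = -1.308901,  |z| = 1.308901.
Moduli of all roots: 1.3089.
All moduli strictly greater than 1? Yes.
Verdict: Stationary.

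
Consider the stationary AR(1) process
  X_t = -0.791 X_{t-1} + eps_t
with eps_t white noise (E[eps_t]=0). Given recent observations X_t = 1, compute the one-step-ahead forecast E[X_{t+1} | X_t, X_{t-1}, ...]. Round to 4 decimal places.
E[X_{t+1} \mid \mathcal F_t] = -0.7910

For an AR(p) model X_t = c + sum_i phi_i X_{t-i} + eps_t, the
one-step-ahead conditional mean is
  E[X_{t+1} | X_t, ...] = c + sum_i phi_i X_{t+1-i}.
Substitute known values:
  E[X_{t+1} | ...] = (-0.791) * (1)
                   = -0.7910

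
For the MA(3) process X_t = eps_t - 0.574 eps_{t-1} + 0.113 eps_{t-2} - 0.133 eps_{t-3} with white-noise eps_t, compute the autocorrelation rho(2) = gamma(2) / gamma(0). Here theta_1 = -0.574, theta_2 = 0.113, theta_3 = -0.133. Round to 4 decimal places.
\rho(2) = 0.1392

For an MA(q) process with theta_0 = 1, the autocovariance is
  gamma(k) = sigma^2 * sum_{i=0..q-k} theta_i * theta_{i+k},
and rho(k) = gamma(k) / gamma(0). Sigma^2 cancels.
  numerator   = (1)*(0.113) + (-0.574)*(-0.133) = 0.189342.
  denominator = (1)^2 + (-0.574)^2 + (0.113)^2 + (-0.133)^2 = 1.359934.
  rho(2) = 0.189342 / 1.359934 = 0.1392.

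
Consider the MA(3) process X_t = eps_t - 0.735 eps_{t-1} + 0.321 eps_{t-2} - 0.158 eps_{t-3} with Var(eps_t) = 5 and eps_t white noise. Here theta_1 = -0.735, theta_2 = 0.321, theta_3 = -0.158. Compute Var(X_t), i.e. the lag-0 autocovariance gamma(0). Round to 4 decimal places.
\gamma(0) = 8.3412

For an MA(q) process X_t = eps_t + sum_i theta_i eps_{t-i} with
Var(eps_t) = sigma^2, the variance is
  gamma(0) = sigma^2 * (1 + sum_i theta_i^2).
  sum_i theta_i^2 = (-0.735)^2 + (0.321)^2 + (-0.158)^2 = 0.540225 + 0.103041 + 0.024964 = 0.66823.
  gamma(0) = 5 * (1 + 0.66823) = 5 * 1.66823 = 8.34115, which rounds to 8.3412.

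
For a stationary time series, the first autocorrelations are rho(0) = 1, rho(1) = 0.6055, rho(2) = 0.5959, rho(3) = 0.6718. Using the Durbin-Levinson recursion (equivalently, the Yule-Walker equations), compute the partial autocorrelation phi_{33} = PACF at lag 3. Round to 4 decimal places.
\phi_{33} = 0.4041

The PACF at lag k is phi_{kk}, the last component of the solution
to the Yule-Walker system G_k phi = r_k where
  (G_k)_{ij} = rho(|i - j|), (r_k)_i = rho(i), i,j = 1..k.
Equivalently, Durbin-Levinson gives phi_{kk} iteratively:
  phi_{11} = rho(1)
  phi_{kk} = [rho(k) - sum_{j=1..k-1} phi_{k-1,j} rho(k-j)]
            / [1 - sum_{j=1..k-1} phi_{k-1,j} rho(j)],
  phi_{k,j} = phi_{k-1,j} - phi_{kk} phi_{k-1,k-j},  j = 1..k-1.
Step k = 1:
  phi_11 = rho(1) = 0.6055.
Step k = 2:
  phi_22 = [rho(2) - phi_11 rho(1)] / [1 - phi_11 rho(1)] = [0.5959 - (0.6055)(0.6055)] / [1 - (0.6055)(0.6055)]
         = 0.22926975 / 0.63336975 = 0.361984.
  Update: phi_21 = phi_11 - phi_22 phi_11 = 0.6055 - (0.361984)(0.6055) = 0.386319.
Step k = 3:
  phi_33 = [rho(3) - phi_21 rho(2) - phi_22 rho(1)] / [1 - phi_21 rho(1) - phi_22 rho(2)]
    numerator   = 0.6718 - (0.386319)(0.5959) - (0.361984)(0.6055) = 0.22241137
    denominator = 1 - (0.386319)(0.6055) - (0.361984)(0.5959) = 0.55037776
  phi_33 = 0.22241137 / 0.55037776 = 0.4041.
Therefore phi_{33} = 0.4041.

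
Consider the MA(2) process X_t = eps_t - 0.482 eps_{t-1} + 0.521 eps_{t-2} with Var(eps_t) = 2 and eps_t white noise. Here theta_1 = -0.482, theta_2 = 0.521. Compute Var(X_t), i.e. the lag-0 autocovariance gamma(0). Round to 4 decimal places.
\gamma(0) = 3.0075

For an MA(q) process X_t = eps_t + sum_i theta_i eps_{t-i} with
Var(eps_t) = sigma^2, the variance is
  gamma(0) = sigma^2 * (1 + sum_i theta_i^2).
  sum_i theta_i^2 = (-0.482)^2 + (0.521)^2 = 0.232324 + 0.271441 = 0.503765.
  gamma(0) = 2 * (1 + 0.503765) = 2 * 1.503765 = 3.00753, which rounds to 3.0075.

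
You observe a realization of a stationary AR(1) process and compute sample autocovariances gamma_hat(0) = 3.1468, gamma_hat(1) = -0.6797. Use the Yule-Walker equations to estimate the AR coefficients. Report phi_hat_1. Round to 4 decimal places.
\hat\phi_{1} = -0.2160

The Yule-Walker equations for an AR(p) process read, in matrix form,
  Gamma_p phi = r_p,   with   (Gamma_p)_{ij} = gamma(|i - j|),
                       (r_p)_i = gamma(i),   i,j = 1..p.
Substitute the sample gammas (Toeplitz matrix and right-hand side of size 1):
  Gamma_p = [[3.1468]]
  r_p     = [-0.6797]
With p = 1 this is the single equation gamma(0) phi_1 = gamma(1):
  phi_hat_1 = gamma(1) / gamma(0) = -0.6797 / 3.1468 = -0.2160.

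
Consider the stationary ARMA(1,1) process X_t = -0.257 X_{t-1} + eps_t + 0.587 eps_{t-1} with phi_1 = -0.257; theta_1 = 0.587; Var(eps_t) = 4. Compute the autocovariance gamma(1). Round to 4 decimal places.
\gamma(1) = 1.2001

Multiply the model equation by X_{t-k} and take expectations. With theta_0 = psi_0 = 1 and psi_j the MA(infinity) weights, this gives
  gamma(k) - sum_i phi_i gamma(k-i) = c_k,
  c_k = sigma^2 * sum_{j=k..q} theta_j psi_{j-k}   (c_k = 0 for k > q),
using gamma(-m) = gamma(m).
psi-weights needed (psi_j = theta_j + sum_i phi_i psi_{j-i}):
  psi_1 = theta_1 + phi_1 = 0.587 + (-0.257) = 0.33
Right-hand sides:
  c_0 = sigma^2 (1 + theta_1 psi_1) = 4 * (1 + (0.587)(0.33)) = 4 * 1.19371 = 4.77484
  c_1 = sigma^2 theta_1 = 4 * (0.587) = 2.348
  c_2 = 0
Equations for k = 0 and k = 1 (AR order 1):
  gamma(0) = phi_1 gamma(1) + c_0
  gamma(1) = phi_1 gamma(0) + c_1
Substituting the second into the first: gamma(0) (1 - phi_1^2) = c_0 + phi_1 c_1, so
  gamma(0) = (c_0 + phi_1 c_1) / (1 - phi_1^2) = (4.77484 + (-0.257)(2.348)) / (1 - (-0.257)^2) = 4.171404 / 0.933951 = 4.466406.
  gamma(1) = phi_1 gamma(0) + c_1 = (-0.257)(4.466406) + (2.348) = 1.200134.
Therefore gamma(1) = 1.2001 (to 4 decimal places).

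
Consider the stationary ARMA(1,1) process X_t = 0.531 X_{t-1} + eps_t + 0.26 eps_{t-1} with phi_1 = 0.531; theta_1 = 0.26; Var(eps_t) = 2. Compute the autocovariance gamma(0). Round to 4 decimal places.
\gamma(0) = 3.7427

Multiply the model equation by X_{t-k} and take expectations. With theta_0 = psi_0 = 1 and psi_j the MA(infinity) weights, this gives
  gamma(k) - sum_i phi_i gamma(k-i) = c_k,
  c_k = sigma^2 * sum_{j=k..q} theta_j psi_{j-k}   (c_k = 0 for k > q),
using gamma(-m) = gamma(m).
psi-weights needed (psi_j = theta_j + sum_i phi_i psi_{j-i}):
  psi_1 = theta_1 + phi_1 = 0.26 + (0.531) = 0.791
Right-hand sides:
  c_0 = sigma^2 (1 + theta_1 psi_1) = 2 * (1 + (0.26)(0.791)) = 2 * 1.20566 = 2.41132
  c_1 = sigma^2 theta_1 = 2 * (0.26) = 0.52
  c_2 = 0
Equations for k = 0 and k = 1 (AR order 1):
  gamma(0) = phi_1 gamma(1) + c_0
  gamma(1) = phi_1 gamma(0) + c_1
Substituting the second into the first: gamma(0) (1 - phi_1^2) = c_0 + phi_1 c_1, so
  gamma(0) = (c_0 + phi_1 c_1) / (1 - phi_1^2) = (2.41132 + (0.531)(0.52)) / (1 - (0.531)^2) = 2.68744 / 0.718039 = 3.742749.
Therefore gamma(0) = 3.7427 (to 4 decimal places).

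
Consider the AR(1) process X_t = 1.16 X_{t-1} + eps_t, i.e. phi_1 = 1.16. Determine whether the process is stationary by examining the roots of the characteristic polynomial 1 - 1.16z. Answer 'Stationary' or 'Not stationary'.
\text{Not stationary}

The AR(p) characteristic polynomial is P(z) = 1 - 1.16z.
Stationarity requires all roots to lie outside the unit circle, i.e. |z| > 1 for every root.
This is linear in z: 1 + (-1.16) z = 0  =>  z = -1/(-1.16) = 0.862069,  |z| = 0.862069.
Moduli of all roots: 0.8621.
All moduli strictly greater than 1? No.
Verdict: Not stationary.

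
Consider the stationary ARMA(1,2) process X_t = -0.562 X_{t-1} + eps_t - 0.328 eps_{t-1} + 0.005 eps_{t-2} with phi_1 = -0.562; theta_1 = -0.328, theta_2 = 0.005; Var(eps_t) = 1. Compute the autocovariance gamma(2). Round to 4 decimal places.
\gamma(2) = 0.8757

Multiply the model equation by X_{t-k} and take expectations. With theta_0 = psi_0 = 1 and psi_j the MA(infinity) weights, this gives
  gamma(k) - sum_i phi_i gamma(k-i) = c_k,
  c_k = sigma^2 * sum_{j=k..q} theta_j psi_{j-k}   (c_k = 0 for k > q),
using gamma(-m) = gamma(m).
psi-weights needed (psi_j = theta_j + sum_i phi_i psi_{j-i}):
  psi_1 = theta_1 + phi_1 = -0.328 + (-0.562) = -0.89
  psi_2 = theta_2 + phi_1 psi_1 = 0.005 + (-0.562)(-0.89) = 0.50518
Right-hand sides:
  c_0 = sigma^2 (1 + theta_1 psi_1 + theta_2 psi_2) = 1 * (1 + (-0.328)(-0.89) + (0.005)(0.50518)) = 1 * 1.294446 = 1.294446
  c_1 = sigma^2 (theta_1 + theta_2 psi_1) = 1 * (-0.328 + (0.005)(-0.89)) = -0.33245
  c_2 = sigma^2 theta_2 = 1 * (0.005) = 0.005
Equations for k = 0 and k = 1 (AR order 1):
  gamma(0) = phi_1 gamma(1) + c_0
  gamma(1) = phi_1 gamma(0) + c_1
Substituting the second into the first: gamma(0) (1 - phi_1^2) = c_0 + phi_1 c_1, so
  gamma(0) = (c_0 + phi_1 c_1) / (1 - phi_1^2) = (1.294446 + (-0.562)(-0.33245)) / (1 - (-0.562)^2) = 1.481283 / 0.684156 = 2.165124.
  gamma(1) = phi_1 gamma(0) + c_1 = (-0.562)(2.165124) + (-0.33245) = -1.54925.
For k = 2: gamma(2) = phi_1 gamma(1) + c_2
  = (-0.562)(-1.54925) + (0.005) = 0.875678.
Therefore gamma(2) = 0.8757 (to 4 decimal places).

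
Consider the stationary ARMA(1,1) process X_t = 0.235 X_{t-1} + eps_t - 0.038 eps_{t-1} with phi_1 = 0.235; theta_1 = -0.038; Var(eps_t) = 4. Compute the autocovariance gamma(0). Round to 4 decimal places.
\gamma(0) = 4.1643

Multiply the model equation by X_{t-k} and take expectations. With theta_0 = psi_0 = 1 and psi_j the MA(infinity) weights, this gives
  gamma(k) - sum_i phi_i gamma(k-i) = c_k,
  c_k = sigma^2 * sum_{j=k..q} theta_j psi_{j-k}   (c_k = 0 for k > q),
using gamma(-m) = gamma(m).
psi-weights needed (psi_j = theta_j + sum_i phi_i psi_{j-i}):
  psi_1 = theta_1 + phi_1 = -0.038 + (0.235) = 0.197
Right-hand sides:
  c_0 = sigma^2 (1 + theta_1 psi_1) = 4 * (1 + (-0.038)(0.197)) = 4 * 0.992514 = 3.970056
  c_1 = sigma^2 theta_1 = 4 * (-0.038) = -0.152
  c_2 = 0
Equations for k = 0 and k = 1 (AR order 1):
  gamma(0) = phi_1 gamma(1) + c_0
  gamma(1) = phi_1 gamma(0) + c_1
Substituting the second into the first: gamma(0) (1 - phi_1^2) = c_0 + phi_1 c_1, so
  gamma(0) = (c_0 + phi_1 c_1) / (1 - phi_1^2) = (3.970056 + (0.235)(-0.152)) / (1 - (0.235)^2) = 3.934336 / 0.944775 = 4.16431.
Therefore gamma(0) = 4.1643 (to 4 decimal places).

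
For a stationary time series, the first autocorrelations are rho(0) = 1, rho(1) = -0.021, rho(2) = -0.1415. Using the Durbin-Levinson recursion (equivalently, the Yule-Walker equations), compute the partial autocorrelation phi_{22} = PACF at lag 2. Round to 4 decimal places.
\phi_{22} = -0.1420

The PACF at lag k is phi_{kk}, the last component of the solution
to the Yule-Walker system G_k phi = r_k where
  (G_k)_{ij} = rho(|i - j|), (r_k)_i = rho(i), i,j = 1..k.
Equivalently, Durbin-Levinson gives phi_{kk} iteratively:
  phi_{11} = rho(1)
  phi_{kk} = [rho(k) - sum_{j=1..k-1} phi_{k-1,j} rho(k-j)]
            / [1 - sum_{j=1..k-1} phi_{k-1,j} rho(j)],
  phi_{k,j} = phi_{k-1,j} - phi_{kk} phi_{k-1,k-j},  j = 1..k-1.
Step k = 1:
  phi_11 = rho(1) = -0.021.
Step k = 2:
  phi_22 = [rho(2) - phi_11 rho(1)] / [1 - phi_11 rho(1)] = [-0.1415 - (-0.021)(-0.021)] / [1 - (-0.021)(-0.021)]
         = -0.141941 / 0.999559 = -0.142.
Therefore phi_{22} = -0.1420.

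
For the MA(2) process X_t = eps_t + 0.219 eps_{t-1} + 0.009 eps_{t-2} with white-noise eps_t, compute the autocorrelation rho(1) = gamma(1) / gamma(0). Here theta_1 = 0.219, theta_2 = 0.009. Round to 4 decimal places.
\rho(1) = 0.2108

For an MA(q) process with theta_0 = 1, the autocovariance is
  gamma(k) = sigma^2 * sum_{i=0..q-k} theta_i * theta_{i+k},
and rho(k) = gamma(k) / gamma(0). Sigma^2 cancels.
  numerator   = (1)*(0.219) + (0.219)*(0.009) = 0.220971.
  denominator = (1)^2 + (0.219)^2 + (0.009)^2 = 1.048042.
  rho(1) = 0.220971 / 1.048042 = 0.2108.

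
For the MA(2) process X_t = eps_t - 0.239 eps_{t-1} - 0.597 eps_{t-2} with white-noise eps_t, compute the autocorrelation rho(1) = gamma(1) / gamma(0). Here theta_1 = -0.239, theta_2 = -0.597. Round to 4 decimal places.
\rho(1) = -0.0681

For an MA(q) process with theta_0 = 1, the autocovariance is
  gamma(k) = sigma^2 * sum_{i=0..q-k} theta_i * theta_{i+k},
and rho(k) = gamma(k) / gamma(0). Sigma^2 cancels.
  numerator   = (1)*(-0.239) + (-0.239)*(-0.597) = -0.096317.
  denominator = (1)^2 + (-0.239)^2 + (-0.597)^2 = 1.41353.
  rho(1) = -0.096317 / 1.41353 = -0.0681.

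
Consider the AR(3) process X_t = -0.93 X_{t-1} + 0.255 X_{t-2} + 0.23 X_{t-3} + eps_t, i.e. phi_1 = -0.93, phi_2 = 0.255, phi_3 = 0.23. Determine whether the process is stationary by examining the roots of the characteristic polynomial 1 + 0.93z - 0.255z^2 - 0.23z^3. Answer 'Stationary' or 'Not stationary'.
\text{Stationary}

The AR(p) characteristic polynomial is P(z) = 1 + 0.93z - 0.255z^2 - 0.23z^3.
Stationarity requires all roots to lie outside the unit circle, i.e. |z| > 1 for every root.
Degree 3: look for a simple real root z0 first, then factor out (1 - z/z0) and solve the remaining quadratic.
Testing z0 = 2: P(2) = 1 + (0.93)(2) + (-0.255)(2)^2 + (-0.23)(2)^3
  = 1 + (1.86) + (-1.02) + (-1.84) = 0.  So z_0 = 2 is a root, |z_0| = 2.
Divide out the factor (1 - 0.5 z) = (1 - z/z0) (since 1/z0 = 0.5):
  P(z) = (1 - 0.5 z)(1 + (1.43) z + (0.46) z^2)
  [check: z-coef 1.43 - (0.5) = 0.93; z^2-coef 0.46 - (0.5)(1.43) = -0.255; z^3-coef -(0.5)(0.46) = -0.23.]
Remaining roots from the quadratic factor 1 + (1.43) z + (0.46) z^2:
  Set 1 + (1.43) z + (0.46) z^2 = 0, i.e. a z^2 + b z + c = 0 with a = 0.46, b = 1.43, c = 1.
  Discriminant D = b^2 - 4ac = (1.43)^2 - 4*(0.46)*1 = 2.0449 - (1.84) = 0.2049.
  D >= 0, so the roots are real: z = (-b +/- sqrt(D)) / (2a) = (-1.43 +/- 0.452659) / (0.92).
    z_1 = (-1.43 + 0.452659) / (0.92) = -1.0623,   |z_1| = 1.0623.
    z_2 = (-1.43 - 0.452659) / (0.92) = -2.0464,   |z_2| = 2.0464.
Moduli of all roots: 2.0000, 1.0623, 2.0464.
All moduli strictly greater than 1? Yes.
Verdict: Stationary.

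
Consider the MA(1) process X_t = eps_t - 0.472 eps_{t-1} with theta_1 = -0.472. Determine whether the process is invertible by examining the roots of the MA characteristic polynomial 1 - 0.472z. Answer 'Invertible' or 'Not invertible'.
\text{Invertible}

The MA(q) characteristic polynomial is P(z) = 1 - 0.472z.
Invertibility requires all roots to lie outside the unit circle, i.e. |z| > 1 for every root.
This is linear in z: 1 + (-0.472) z = 0  =>  z = -1/(-0.472) = 2.118644,  |z| = 2.118644.
Moduli of all roots: 2.1186.
All moduli strictly greater than 1? Yes.
Verdict: Invertible.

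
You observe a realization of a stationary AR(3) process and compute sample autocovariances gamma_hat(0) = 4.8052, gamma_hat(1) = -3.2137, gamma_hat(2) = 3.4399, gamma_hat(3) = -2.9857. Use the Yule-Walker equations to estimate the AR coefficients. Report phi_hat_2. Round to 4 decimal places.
\hat\phi_{2} = 0.4450

The Yule-Walker equations for an AR(p) process read, in matrix form,
  Gamma_p phi = r_p,   with   (Gamma_p)_{ij} = gamma(|i - j|),
                       (r_p)_i = gamma(i),   i,j = 1..p.
Substitute the sample gammas (Toeplitz matrix and right-hand side of size 3):
  Gamma_p = [[4.8052, -3.2137, 3.4399], [-3.2137, 4.8052, -3.2137], [3.4399, -3.2137, 4.8052]]
  r_p     = [-3.2137, 3.4399, -2.9857]
Written out (R1..R3):
  (R1) 4.8052 phi_1 - 3.2137 phi_2 + 3.4399 phi_3 = -3.2137
  (R2) -3.2137 phi_1 + 4.8052 phi_2 - 3.2137 phi_3 = 3.4399
  (R3) 3.4399 phi_1 - 3.2137 phi_2 + 4.8052 phi_3 = -2.9857
Gaussian elimination:
  R2 <- R2 - (-3.2137/4.8052) R1 = R2 - (-0.668796) R1:  2.655889 phi_2 - 0.913108 phi_3 = 1.290589
  R3 <- R3 - (3.4399/4.8052) R1 = R3 - (0.71587) R1:  -0.913108 phi_2 + 2.342678 phi_3 = -0.685108
  R3 <- R3 - (-0.913108/2.655889) R2 = R3 - (-0.343805) R2:  2.028747 phi_3 = -0.241397
Back-substitution:
  phi_hat_3 = -0.241397 / 2.028747 = -0.118988
  phi_hat_2 = (1.290589 - (-0.913108)(-0.118988)) / 2.655889 = 0.445026
  phi_hat_1 = (-3.2137 - (-3.2137)(0.445026) - (3.4399)(-0.118988)) / 4.8052 = -0.285984
So phi_hat = [-0.2860, 0.4450, -0.1190].
Therefore phi_hat_2 = 0.4450.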